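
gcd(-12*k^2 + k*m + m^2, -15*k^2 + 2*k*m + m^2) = 3*k - m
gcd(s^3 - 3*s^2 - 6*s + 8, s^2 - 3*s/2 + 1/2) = s - 1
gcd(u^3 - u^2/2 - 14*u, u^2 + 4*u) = u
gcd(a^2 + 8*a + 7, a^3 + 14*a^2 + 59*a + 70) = a + 7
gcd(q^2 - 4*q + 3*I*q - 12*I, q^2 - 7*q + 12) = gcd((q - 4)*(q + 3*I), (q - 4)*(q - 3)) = q - 4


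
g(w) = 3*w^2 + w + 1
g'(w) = 6*w + 1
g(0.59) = 2.63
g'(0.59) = 4.54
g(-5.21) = 77.22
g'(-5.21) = -30.26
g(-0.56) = 1.38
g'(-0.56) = -2.36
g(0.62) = 2.77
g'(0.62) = 4.72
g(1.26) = 7.02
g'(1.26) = 8.56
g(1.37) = 8.00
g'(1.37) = 9.22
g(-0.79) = 2.08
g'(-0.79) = -3.74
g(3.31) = 37.18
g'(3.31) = 20.86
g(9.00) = 253.00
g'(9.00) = 55.00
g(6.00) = 115.00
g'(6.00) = 37.00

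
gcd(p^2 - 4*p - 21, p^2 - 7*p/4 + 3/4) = 1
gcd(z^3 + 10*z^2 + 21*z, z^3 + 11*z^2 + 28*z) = z^2 + 7*z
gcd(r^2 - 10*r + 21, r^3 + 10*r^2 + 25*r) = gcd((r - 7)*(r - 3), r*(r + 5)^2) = 1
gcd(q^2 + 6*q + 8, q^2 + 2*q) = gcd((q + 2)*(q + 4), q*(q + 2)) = q + 2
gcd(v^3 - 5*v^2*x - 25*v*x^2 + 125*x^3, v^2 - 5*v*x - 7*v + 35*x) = -v + 5*x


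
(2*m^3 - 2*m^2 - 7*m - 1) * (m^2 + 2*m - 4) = 2*m^5 + 2*m^4 - 19*m^3 - 7*m^2 + 26*m + 4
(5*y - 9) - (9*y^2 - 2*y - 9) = -9*y^2 + 7*y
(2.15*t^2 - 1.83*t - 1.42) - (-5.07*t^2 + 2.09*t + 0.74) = 7.22*t^2 - 3.92*t - 2.16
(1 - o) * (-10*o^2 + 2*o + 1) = 10*o^3 - 12*o^2 + o + 1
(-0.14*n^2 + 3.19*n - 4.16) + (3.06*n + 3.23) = -0.14*n^2 + 6.25*n - 0.93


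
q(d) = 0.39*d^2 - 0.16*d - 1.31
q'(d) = 0.78*d - 0.16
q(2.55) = 0.82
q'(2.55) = 1.83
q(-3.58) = 4.26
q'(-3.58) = -2.95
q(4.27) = 5.12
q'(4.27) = 3.17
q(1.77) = -0.37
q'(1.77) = 1.22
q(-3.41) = 3.77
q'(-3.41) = -2.82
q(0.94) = -1.12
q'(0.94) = 0.57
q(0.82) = -1.18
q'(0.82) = 0.48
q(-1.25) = -0.50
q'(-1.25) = -1.14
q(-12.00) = 56.77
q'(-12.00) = -9.52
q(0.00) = -1.31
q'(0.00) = -0.16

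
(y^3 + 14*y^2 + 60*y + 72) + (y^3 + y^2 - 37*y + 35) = 2*y^3 + 15*y^2 + 23*y + 107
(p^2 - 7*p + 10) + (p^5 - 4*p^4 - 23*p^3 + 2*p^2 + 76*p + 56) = p^5 - 4*p^4 - 23*p^3 + 3*p^2 + 69*p + 66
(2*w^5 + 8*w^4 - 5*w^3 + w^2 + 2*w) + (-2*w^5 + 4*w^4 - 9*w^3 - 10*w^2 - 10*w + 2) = 12*w^4 - 14*w^3 - 9*w^2 - 8*w + 2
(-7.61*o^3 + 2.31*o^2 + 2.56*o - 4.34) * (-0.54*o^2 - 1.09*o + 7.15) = 4.1094*o^5 + 7.0475*o^4 - 58.3118*o^3 + 16.0697*o^2 + 23.0346*o - 31.031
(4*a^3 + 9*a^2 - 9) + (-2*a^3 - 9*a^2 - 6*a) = 2*a^3 - 6*a - 9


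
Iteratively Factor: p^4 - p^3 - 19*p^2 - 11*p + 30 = (p - 5)*(p^3 + 4*p^2 + p - 6) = (p - 5)*(p + 2)*(p^2 + 2*p - 3) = (p - 5)*(p + 2)*(p + 3)*(p - 1)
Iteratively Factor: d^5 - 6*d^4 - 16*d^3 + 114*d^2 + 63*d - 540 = (d - 3)*(d^4 - 3*d^3 - 25*d^2 + 39*d + 180) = (d - 4)*(d - 3)*(d^3 + d^2 - 21*d - 45) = (d - 4)*(d - 3)*(d + 3)*(d^2 - 2*d - 15) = (d - 4)*(d - 3)*(d + 3)^2*(d - 5)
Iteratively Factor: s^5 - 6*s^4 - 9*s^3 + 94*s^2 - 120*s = (s - 5)*(s^4 - s^3 - 14*s^2 + 24*s) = (s - 5)*(s - 3)*(s^3 + 2*s^2 - 8*s) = s*(s - 5)*(s - 3)*(s^2 + 2*s - 8) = s*(s - 5)*(s - 3)*(s + 4)*(s - 2)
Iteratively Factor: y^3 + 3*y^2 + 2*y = (y)*(y^2 + 3*y + 2) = y*(y + 2)*(y + 1)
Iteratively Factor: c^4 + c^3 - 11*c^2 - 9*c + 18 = (c + 2)*(c^3 - c^2 - 9*c + 9) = (c + 2)*(c + 3)*(c^2 - 4*c + 3) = (c - 1)*(c + 2)*(c + 3)*(c - 3)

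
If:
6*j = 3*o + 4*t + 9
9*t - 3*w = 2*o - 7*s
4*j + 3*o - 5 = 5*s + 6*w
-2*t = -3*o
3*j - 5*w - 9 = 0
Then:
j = 327/1384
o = -583/692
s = 233/346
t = -1749/1384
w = -2295/1384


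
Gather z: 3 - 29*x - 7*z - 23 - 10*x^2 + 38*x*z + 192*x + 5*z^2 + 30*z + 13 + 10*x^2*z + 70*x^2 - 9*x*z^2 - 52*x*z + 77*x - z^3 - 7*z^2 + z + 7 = 60*x^2 + 240*x - z^3 + z^2*(-9*x - 2) + z*(10*x^2 - 14*x + 24)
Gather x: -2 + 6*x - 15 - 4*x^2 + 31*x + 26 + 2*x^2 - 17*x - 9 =-2*x^2 + 20*x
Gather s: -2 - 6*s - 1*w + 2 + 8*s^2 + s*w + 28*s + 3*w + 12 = 8*s^2 + s*(w + 22) + 2*w + 12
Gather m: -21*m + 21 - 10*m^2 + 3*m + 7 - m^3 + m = -m^3 - 10*m^2 - 17*m + 28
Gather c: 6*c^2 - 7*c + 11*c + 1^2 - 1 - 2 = 6*c^2 + 4*c - 2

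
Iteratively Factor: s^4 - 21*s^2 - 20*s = (s)*(s^3 - 21*s - 20) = s*(s - 5)*(s^2 + 5*s + 4) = s*(s - 5)*(s + 4)*(s + 1)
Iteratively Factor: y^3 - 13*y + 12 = (y - 1)*(y^2 + y - 12) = (y - 1)*(y + 4)*(y - 3)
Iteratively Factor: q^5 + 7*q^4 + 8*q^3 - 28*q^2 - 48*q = (q - 2)*(q^4 + 9*q^3 + 26*q^2 + 24*q) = q*(q - 2)*(q^3 + 9*q^2 + 26*q + 24) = q*(q - 2)*(q + 2)*(q^2 + 7*q + 12) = q*(q - 2)*(q + 2)*(q + 3)*(q + 4)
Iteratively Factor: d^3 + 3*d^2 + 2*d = (d)*(d^2 + 3*d + 2) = d*(d + 1)*(d + 2)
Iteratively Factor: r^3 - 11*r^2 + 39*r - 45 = (r - 3)*(r^2 - 8*r + 15) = (r - 5)*(r - 3)*(r - 3)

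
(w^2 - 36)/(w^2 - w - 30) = (w + 6)/(w + 5)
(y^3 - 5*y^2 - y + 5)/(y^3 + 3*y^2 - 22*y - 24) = (y^2 - 6*y + 5)/(y^2 + 2*y - 24)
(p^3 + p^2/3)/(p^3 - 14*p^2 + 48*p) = p*(3*p + 1)/(3*(p^2 - 14*p + 48))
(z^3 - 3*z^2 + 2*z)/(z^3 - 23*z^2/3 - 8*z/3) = 3*(-z^2 + 3*z - 2)/(-3*z^2 + 23*z + 8)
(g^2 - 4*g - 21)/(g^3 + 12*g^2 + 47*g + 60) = (g - 7)/(g^2 + 9*g + 20)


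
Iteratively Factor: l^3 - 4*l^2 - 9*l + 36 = (l - 4)*(l^2 - 9) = (l - 4)*(l + 3)*(l - 3)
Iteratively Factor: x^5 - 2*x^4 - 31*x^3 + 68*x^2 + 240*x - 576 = (x - 4)*(x^4 + 2*x^3 - 23*x^2 - 24*x + 144) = (x - 4)*(x + 4)*(x^3 - 2*x^2 - 15*x + 36) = (x - 4)*(x + 4)^2*(x^2 - 6*x + 9) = (x - 4)*(x - 3)*(x + 4)^2*(x - 3)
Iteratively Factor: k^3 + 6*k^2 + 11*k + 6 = (k + 3)*(k^2 + 3*k + 2) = (k + 1)*(k + 3)*(k + 2)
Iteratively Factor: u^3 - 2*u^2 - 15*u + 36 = (u + 4)*(u^2 - 6*u + 9) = (u - 3)*(u + 4)*(u - 3)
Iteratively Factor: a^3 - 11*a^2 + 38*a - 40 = (a - 4)*(a^2 - 7*a + 10) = (a - 5)*(a - 4)*(a - 2)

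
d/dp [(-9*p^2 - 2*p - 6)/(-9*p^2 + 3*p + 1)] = (-45*p^2 - 126*p + 16)/(81*p^4 - 54*p^3 - 9*p^2 + 6*p + 1)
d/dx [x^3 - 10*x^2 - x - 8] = 3*x^2 - 20*x - 1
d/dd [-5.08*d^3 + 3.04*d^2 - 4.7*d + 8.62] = -15.24*d^2 + 6.08*d - 4.7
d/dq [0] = 0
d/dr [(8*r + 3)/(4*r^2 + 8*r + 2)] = 2*(4*r^2 + 8*r - (r + 1)*(8*r + 3) + 2)/(2*r^2 + 4*r + 1)^2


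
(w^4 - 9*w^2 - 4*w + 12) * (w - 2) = w^5 - 2*w^4 - 9*w^3 + 14*w^2 + 20*w - 24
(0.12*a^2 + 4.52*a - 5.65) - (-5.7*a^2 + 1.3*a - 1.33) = 5.82*a^2 + 3.22*a - 4.32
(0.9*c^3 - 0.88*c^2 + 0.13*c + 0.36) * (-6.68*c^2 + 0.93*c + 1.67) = -6.012*c^5 + 6.7154*c^4 - 0.1838*c^3 - 3.7535*c^2 + 0.5519*c + 0.6012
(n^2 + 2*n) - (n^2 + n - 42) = n + 42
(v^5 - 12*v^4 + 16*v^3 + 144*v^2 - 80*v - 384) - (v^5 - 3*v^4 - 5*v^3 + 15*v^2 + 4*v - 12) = -9*v^4 + 21*v^3 + 129*v^2 - 84*v - 372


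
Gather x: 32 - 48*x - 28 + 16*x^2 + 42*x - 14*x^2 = 2*x^2 - 6*x + 4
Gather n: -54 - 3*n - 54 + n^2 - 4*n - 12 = n^2 - 7*n - 120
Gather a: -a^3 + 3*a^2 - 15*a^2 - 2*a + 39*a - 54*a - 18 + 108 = -a^3 - 12*a^2 - 17*a + 90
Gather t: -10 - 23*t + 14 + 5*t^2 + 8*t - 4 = 5*t^2 - 15*t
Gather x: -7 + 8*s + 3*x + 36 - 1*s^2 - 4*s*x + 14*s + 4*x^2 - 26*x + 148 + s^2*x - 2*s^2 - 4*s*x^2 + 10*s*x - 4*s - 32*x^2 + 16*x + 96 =-3*s^2 + 18*s + x^2*(-4*s - 28) + x*(s^2 + 6*s - 7) + 273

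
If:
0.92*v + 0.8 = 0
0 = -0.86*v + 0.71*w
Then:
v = -0.87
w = -1.05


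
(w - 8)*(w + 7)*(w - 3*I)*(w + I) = w^4 - w^3 - 2*I*w^3 - 53*w^2 + 2*I*w^2 - 3*w + 112*I*w - 168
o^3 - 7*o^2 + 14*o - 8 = (o - 4)*(o - 2)*(o - 1)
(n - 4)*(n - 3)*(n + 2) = n^3 - 5*n^2 - 2*n + 24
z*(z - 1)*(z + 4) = z^3 + 3*z^2 - 4*z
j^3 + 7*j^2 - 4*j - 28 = (j - 2)*(j + 2)*(j + 7)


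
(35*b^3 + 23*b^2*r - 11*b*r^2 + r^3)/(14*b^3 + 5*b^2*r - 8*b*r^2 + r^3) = (-5*b + r)/(-2*b + r)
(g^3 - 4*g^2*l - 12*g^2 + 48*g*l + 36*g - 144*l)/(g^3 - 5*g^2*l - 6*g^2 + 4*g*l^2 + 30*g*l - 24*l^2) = (g - 6)/(g - l)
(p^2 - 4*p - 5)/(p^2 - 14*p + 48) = (p^2 - 4*p - 5)/(p^2 - 14*p + 48)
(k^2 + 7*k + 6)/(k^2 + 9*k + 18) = (k + 1)/(k + 3)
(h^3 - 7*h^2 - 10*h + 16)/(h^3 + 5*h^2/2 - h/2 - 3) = 2*(h - 8)/(2*h + 3)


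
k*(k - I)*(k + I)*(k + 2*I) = k^4 + 2*I*k^3 + k^2 + 2*I*k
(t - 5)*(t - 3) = t^2 - 8*t + 15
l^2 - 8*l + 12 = (l - 6)*(l - 2)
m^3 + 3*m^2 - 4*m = m*(m - 1)*(m + 4)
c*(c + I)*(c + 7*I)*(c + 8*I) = c^4 + 16*I*c^3 - 71*c^2 - 56*I*c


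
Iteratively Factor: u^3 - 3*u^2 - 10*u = (u - 5)*(u^2 + 2*u) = (u - 5)*(u + 2)*(u)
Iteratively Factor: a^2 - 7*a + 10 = (a - 5)*(a - 2)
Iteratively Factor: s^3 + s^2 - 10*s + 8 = (s - 1)*(s^2 + 2*s - 8) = (s - 2)*(s - 1)*(s + 4)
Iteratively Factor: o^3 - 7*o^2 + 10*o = (o - 5)*(o^2 - 2*o) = (o - 5)*(o - 2)*(o)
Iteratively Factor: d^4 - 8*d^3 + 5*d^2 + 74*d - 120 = (d + 3)*(d^3 - 11*d^2 + 38*d - 40) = (d - 5)*(d + 3)*(d^2 - 6*d + 8) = (d - 5)*(d - 2)*(d + 3)*(d - 4)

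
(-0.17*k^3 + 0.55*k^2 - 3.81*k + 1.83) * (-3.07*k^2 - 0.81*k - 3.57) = 0.5219*k^5 - 1.5508*k^4 + 11.8581*k^3 - 4.4955*k^2 + 12.1194*k - 6.5331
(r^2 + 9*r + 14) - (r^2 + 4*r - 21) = 5*r + 35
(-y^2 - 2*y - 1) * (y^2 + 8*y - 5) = -y^4 - 10*y^3 - 12*y^2 + 2*y + 5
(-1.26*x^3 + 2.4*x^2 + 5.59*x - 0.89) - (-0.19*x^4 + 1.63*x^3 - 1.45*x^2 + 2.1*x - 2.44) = 0.19*x^4 - 2.89*x^3 + 3.85*x^2 + 3.49*x + 1.55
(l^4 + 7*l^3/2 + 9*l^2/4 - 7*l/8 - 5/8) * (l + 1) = l^5 + 9*l^4/2 + 23*l^3/4 + 11*l^2/8 - 3*l/2 - 5/8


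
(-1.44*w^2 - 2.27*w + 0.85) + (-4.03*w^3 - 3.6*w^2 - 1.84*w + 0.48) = -4.03*w^3 - 5.04*w^2 - 4.11*w + 1.33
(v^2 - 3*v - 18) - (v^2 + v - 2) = -4*v - 16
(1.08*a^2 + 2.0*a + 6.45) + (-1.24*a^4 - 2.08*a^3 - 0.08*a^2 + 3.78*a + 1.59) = -1.24*a^4 - 2.08*a^3 + 1.0*a^2 + 5.78*a + 8.04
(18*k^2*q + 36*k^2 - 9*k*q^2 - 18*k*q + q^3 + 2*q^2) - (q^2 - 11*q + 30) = 18*k^2*q + 36*k^2 - 9*k*q^2 - 18*k*q + q^3 + q^2 + 11*q - 30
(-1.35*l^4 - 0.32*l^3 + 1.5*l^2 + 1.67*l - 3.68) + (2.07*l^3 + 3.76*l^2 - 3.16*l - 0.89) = -1.35*l^4 + 1.75*l^3 + 5.26*l^2 - 1.49*l - 4.57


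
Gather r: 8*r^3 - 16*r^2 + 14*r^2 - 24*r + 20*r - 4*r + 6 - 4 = 8*r^3 - 2*r^2 - 8*r + 2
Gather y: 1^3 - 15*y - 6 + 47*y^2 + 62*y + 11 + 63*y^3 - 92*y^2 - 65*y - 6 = 63*y^3 - 45*y^2 - 18*y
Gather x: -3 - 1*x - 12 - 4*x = -5*x - 15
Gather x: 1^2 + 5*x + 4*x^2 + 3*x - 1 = 4*x^2 + 8*x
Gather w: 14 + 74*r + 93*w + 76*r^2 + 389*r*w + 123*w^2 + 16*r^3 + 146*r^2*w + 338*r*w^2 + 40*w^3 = 16*r^3 + 76*r^2 + 74*r + 40*w^3 + w^2*(338*r + 123) + w*(146*r^2 + 389*r + 93) + 14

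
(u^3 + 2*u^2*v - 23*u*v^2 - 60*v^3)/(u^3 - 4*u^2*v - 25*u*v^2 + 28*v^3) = (u^2 - 2*u*v - 15*v^2)/(u^2 - 8*u*v + 7*v^2)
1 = 1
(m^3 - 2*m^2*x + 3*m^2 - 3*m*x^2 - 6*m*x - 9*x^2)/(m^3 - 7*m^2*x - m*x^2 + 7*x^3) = (m^2 - 3*m*x + 3*m - 9*x)/(m^2 - 8*m*x + 7*x^2)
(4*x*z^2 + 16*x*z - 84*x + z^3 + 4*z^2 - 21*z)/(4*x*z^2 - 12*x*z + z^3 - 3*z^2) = (z + 7)/z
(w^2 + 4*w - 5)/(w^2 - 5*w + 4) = (w + 5)/(w - 4)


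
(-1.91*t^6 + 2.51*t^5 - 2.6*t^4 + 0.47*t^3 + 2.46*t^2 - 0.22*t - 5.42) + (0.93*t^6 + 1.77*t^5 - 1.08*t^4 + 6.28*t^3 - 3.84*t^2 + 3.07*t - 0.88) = -0.98*t^6 + 4.28*t^5 - 3.68*t^4 + 6.75*t^3 - 1.38*t^2 + 2.85*t - 6.3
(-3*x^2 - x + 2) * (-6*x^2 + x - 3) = 18*x^4 + 3*x^3 - 4*x^2 + 5*x - 6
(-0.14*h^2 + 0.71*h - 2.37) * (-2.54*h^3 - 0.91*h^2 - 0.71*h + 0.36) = 0.3556*h^5 - 1.676*h^4 + 5.4731*h^3 + 1.6022*h^2 + 1.9383*h - 0.8532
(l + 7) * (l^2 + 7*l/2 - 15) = l^3 + 21*l^2/2 + 19*l/2 - 105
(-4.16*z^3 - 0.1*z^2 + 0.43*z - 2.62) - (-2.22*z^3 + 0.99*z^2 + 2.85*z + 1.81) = -1.94*z^3 - 1.09*z^2 - 2.42*z - 4.43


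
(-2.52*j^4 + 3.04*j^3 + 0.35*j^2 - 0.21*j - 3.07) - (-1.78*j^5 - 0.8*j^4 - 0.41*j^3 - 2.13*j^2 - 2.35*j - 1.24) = 1.78*j^5 - 1.72*j^4 + 3.45*j^3 + 2.48*j^2 + 2.14*j - 1.83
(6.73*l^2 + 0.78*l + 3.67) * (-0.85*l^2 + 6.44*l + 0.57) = -5.7205*l^4 + 42.6782*l^3 + 5.7398*l^2 + 24.0794*l + 2.0919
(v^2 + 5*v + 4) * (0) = 0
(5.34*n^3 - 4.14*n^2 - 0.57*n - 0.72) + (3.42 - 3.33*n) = 5.34*n^3 - 4.14*n^2 - 3.9*n + 2.7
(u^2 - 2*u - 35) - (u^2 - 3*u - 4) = u - 31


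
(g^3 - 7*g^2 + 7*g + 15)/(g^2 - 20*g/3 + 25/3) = 3*(g^2 - 2*g - 3)/(3*g - 5)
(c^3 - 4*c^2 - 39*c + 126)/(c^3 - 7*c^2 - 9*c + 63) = (c + 6)/(c + 3)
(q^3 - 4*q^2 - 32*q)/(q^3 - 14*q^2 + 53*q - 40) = q*(q + 4)/(q^2 - 6*q + 5)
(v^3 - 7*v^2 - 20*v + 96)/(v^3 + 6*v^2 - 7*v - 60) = (v - 8)/(v + 5)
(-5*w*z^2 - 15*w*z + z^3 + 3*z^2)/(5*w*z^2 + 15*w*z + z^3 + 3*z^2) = (-5*w + z)/(5*w + z)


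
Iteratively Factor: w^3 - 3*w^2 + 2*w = (w - 2)*(w^2 - w) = w*(w - 2)*(w - 1)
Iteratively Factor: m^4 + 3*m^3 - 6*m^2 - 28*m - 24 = (m + 2)*(m^3 + m^2 - 8*m - 12) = (m + 2)^2*(m^2 - m - 6) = (m - 3)*(m + 2)^2*(m + 2)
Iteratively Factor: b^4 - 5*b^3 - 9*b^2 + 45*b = (b)*(b^3 - 5*b^2 - 9*b + 45) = b*(b + 3)*(b^2 - 8*b + 15) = b*(b - 3)*(b + 3)*(b - 5)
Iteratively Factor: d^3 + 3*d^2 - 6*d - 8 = (d - 2)*(d^2 + 5*d + 4) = (d - 2)*(d + 1)*(d + 4)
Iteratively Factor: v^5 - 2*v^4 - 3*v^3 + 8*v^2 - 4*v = (v - 2)*(v^4 - 3*v^2 + 2*v) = (v - 2)*(v - 1)*(v^3 + v^2 - 2*v) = v*(v - 2)*(v - 1)*(v^2 + v - 2) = v*(v - 2)*(v - 1)^2*(v + 2)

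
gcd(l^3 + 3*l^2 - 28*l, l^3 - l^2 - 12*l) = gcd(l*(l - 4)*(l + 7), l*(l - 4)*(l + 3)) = l^2 - 4*l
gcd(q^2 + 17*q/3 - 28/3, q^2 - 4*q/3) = q - 4/3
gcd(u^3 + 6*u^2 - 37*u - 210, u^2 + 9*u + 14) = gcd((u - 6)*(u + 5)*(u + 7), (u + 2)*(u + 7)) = u + 7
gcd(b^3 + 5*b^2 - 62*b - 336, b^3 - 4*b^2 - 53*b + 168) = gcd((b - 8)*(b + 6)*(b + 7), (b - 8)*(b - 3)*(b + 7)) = b^2 - b - 56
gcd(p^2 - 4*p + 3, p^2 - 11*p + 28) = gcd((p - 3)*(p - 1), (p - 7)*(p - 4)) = 1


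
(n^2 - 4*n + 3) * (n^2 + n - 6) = n^4 - 3*n^3 - 7*n^2 + 27*n - 18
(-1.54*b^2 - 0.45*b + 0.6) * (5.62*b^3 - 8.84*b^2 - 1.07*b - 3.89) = -8.6548*b^5 + 11.0846*b^4 + 8.9978*b^3 + 1.1681*b^2 + 1.1085*b - 2.334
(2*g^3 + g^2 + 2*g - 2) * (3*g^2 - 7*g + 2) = 6*g^5 - 11*g^4 + 3*g^3 - 18*g^2 + 18*g - 4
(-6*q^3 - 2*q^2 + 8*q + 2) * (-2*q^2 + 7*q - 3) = 12*q^5 - 38*q^4 - 12*q^3 + 58*q^2 - 10*q - 6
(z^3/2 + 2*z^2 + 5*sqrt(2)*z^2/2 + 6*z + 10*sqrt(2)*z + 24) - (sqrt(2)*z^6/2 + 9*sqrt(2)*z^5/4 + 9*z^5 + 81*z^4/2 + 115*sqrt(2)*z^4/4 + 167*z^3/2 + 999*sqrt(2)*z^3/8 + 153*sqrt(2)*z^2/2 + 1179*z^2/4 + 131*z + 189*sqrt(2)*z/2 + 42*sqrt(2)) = -sqrt(2)*z^6/2 - 9*z^5 - 9*sqrt(2)*z^5/4 - 115*sqrt(2)*z^4/4 - 81*z^4/2 - 999*sqrt(2)*z^3/8 - 83*z^3 - 1171*z^2/4 - 74*sqrt(2)*z^2 - 125*z - 169*sqrt(2)*z/2 - 42*sqrt(2) + 24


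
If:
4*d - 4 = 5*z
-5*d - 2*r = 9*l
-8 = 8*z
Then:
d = -1/4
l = 5/36 - 2*r/9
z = -1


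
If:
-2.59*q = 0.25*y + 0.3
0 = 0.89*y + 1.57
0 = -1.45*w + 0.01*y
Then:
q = 0.05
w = -0.01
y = -1.76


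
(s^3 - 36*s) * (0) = 0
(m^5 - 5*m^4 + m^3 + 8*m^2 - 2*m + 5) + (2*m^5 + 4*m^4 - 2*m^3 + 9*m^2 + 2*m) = 3*m^5 - m^4 - m^3 + 17*m^2 + 5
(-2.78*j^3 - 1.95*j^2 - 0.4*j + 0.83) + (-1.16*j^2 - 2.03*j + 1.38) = -2.78*j^3 - 3.11*j^2 - 2.43*j + 2.21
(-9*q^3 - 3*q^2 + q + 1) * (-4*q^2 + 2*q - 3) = 36*q^5 - 6*q^4 + 17*q^3 + 7*q^2 - q - 3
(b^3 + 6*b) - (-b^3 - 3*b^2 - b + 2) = 2*b^3 + 3*b^2 + 7*b - 2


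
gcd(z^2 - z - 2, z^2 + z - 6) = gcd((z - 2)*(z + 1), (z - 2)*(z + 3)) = z - 2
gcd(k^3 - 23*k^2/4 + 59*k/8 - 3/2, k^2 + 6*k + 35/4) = 1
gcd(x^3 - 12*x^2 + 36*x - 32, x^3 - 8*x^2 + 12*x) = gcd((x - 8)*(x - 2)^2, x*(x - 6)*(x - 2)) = x - 2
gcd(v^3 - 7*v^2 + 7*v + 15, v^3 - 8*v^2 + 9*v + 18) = v^2 - 2*v - 3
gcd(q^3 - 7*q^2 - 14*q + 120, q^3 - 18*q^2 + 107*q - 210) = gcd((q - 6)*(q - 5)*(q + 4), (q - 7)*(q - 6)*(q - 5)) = q^2 - 11*q + 30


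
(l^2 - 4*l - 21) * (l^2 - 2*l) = l^4 - 6*l^3 - 13*l^2 + 42*l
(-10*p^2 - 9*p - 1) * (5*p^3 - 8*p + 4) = -50*p^5 - 45*p^4 + 75*p^3 + 32*p^2 - 28*p - 4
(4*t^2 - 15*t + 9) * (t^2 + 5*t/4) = 4*t^4 - 10*t^3 - 39*t^2/4 + 45*t/4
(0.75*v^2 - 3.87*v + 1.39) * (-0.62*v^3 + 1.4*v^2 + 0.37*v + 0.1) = -0.465*v^5 + 3.4494*v^4 - 6.0023*v^3 + 0.5891*v^2 + 0.1273*v + 0.139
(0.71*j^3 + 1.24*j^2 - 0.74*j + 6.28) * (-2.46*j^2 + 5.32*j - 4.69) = -1.7466*j^5 + 0.7268*j^4 + 5.0873*j^3 - 25.2012*j^2 + 36.8802*j - 29.4532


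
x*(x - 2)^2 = x^3 - 4*x^2 + 4*x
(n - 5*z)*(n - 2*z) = n^2 - 7*n*z + 10*z^2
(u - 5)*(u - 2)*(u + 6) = u^3 - u^2 - 32*u + 60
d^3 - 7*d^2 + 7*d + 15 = (d - 5)*(d - 3)*(d + 1)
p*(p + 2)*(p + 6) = p^3 + 8*p^2 + 12*p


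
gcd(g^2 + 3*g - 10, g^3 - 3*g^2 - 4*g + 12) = g - 2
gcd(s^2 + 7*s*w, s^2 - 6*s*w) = s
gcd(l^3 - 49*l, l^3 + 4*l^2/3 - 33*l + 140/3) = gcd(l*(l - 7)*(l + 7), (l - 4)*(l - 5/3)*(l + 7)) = l + 7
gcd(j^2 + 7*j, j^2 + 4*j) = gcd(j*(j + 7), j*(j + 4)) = j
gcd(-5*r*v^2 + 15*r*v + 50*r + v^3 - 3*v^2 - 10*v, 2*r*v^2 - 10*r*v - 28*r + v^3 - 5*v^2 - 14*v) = v + 2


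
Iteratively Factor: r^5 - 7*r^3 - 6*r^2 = (r + 2)*(r^4 - 2*r^3 - 3*r^2) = (r - 3)*(r + 2)*(r^3 + r^2) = r*(r - 3)*(r + 2)*(r^2 + r) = r^2*(r - 3)*(r + 2)*(r + 1)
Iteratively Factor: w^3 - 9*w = (w)*(w^2 - 9) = w*(w - 3)*(w + 3)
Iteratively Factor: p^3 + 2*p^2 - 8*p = (p)*(p^2 + 2*p - 8) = p*(p - 2)*(p + 4)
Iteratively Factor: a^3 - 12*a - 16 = (a + 2)*(a^2 - 2*a - 8) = (a - 4)*(a + 2)*(a + 2)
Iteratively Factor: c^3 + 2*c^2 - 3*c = (c)*(c^2 + 2*c - 3) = c*(c - 1)*(c + 3)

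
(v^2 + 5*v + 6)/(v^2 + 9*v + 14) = (v + 3)/(v + 7)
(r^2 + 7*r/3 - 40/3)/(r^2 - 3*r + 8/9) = 3*(r + 5)/(3*r - 1)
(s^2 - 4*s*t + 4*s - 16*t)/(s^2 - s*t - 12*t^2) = (s + 4)/(s + 3*t)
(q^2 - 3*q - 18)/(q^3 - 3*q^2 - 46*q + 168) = (q + 3)/(q^2 + 3*q - 28)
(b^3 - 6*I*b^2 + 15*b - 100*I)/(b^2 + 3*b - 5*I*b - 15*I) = (b^2 - I*b + 20)/(b + 3)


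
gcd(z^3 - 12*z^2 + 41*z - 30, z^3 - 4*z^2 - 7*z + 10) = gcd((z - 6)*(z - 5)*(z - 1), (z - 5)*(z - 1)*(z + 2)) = z^2 - 6*z + 5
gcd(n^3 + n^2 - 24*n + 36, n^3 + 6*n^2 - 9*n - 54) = n^2 + 3*n - 18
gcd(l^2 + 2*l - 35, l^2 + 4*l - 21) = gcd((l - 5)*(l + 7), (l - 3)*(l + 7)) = l + 7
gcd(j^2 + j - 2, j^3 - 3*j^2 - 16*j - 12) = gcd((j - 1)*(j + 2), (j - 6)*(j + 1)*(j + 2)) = j + 2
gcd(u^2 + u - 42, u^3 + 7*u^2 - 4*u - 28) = u + 7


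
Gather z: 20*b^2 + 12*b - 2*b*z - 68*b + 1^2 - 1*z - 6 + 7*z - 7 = 20*b^2 - 56*b + z*(6 - 2*b) - 12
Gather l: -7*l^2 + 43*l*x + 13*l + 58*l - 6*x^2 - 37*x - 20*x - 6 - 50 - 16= -7*l^2 + l*(43*x + 71) - 6*x^2 - 57*x - 72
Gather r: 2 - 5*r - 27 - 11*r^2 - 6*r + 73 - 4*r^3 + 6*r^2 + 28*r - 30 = -4*r^3 - 5*r^2 + 17*r + 18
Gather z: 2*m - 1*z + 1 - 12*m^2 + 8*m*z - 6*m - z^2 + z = -12*m^2 + 8*m*z - 4*m - z^2 + 1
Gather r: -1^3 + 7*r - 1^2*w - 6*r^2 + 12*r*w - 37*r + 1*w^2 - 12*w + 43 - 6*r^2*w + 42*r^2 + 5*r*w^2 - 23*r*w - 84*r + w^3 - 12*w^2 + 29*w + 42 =r^2*(36 - 6*w) + r*(5*w^2 - 11*w - 114) + w^3 - 11*w^2 + 16*w + 84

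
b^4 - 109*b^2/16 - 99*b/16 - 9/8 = (b - 3)*(b + 1/4)*(b + 3/4)*(b + 2)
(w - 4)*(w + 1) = w^2 - 3*w - 4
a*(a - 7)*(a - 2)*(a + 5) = a^4 - 4*a^3 - 31*a^2 + 70*a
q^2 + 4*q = q*(q + 4)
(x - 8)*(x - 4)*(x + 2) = x^3 - 10*x^2 + 8*x + 64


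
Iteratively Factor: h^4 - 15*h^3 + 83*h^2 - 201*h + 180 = (h - 4)*(h^3 - 11*h^2 + 39*h - 45) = (h - 4)*(h - 3)*(h^2 - 8*h + 15) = (h - 4)*(h - 3)^2*(h - 5)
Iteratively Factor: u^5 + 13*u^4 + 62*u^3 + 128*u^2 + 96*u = (u + 4)*(u^4 + 9*u^3 + 26*u^2 + 24*u) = (u + 3)*(u + 4)*(u^3 + 6*u^2 + 8*u) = u*(u + 3)*(u + 4)*(u^2 + 6*u + 8) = u*(u + 2)*(u + 3)*(u + 4)*(u + 4)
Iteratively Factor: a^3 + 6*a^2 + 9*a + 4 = (a + 1)*(a^2 + 5*a + 4) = (a + 1)*(a + 4)*(a + 1)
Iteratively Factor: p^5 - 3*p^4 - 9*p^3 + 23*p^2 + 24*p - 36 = (p - 3)*(p^4 - 9*p^2 - 4*p + 12) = (p - 3)*(p - 1)*(p^3 + p^2 - 8*p - 12) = (p - 3)*(p - 1)*(p + 2)*(p^2 - p - 6) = (p - 3)*(p - 1)*(p + 2)^2*(p - 3)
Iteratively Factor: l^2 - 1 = (l - 1)*(l + 1)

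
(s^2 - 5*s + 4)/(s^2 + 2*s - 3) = (s - 4)/(s + 3)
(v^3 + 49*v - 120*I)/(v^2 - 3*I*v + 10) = (v^2 + 5*I*v + 24)/(v + 2*I)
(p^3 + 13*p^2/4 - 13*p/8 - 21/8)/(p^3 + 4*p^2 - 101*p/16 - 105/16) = 2*(2*p^2 + 5*p - 7)/(4*p^2 + 13*p - 35)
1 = 1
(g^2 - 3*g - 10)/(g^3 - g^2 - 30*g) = (-g^2 + 3*g + 10)/(g*(-g^2 + g + 30))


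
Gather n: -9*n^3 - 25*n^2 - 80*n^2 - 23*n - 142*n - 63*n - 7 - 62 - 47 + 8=-9*n^3 - 105*n^2 - 228*n - 108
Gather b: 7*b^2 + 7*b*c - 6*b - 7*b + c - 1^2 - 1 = 7*b^2 + b*(7*c - 13) + c - 2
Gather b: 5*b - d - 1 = 5*b - d - 1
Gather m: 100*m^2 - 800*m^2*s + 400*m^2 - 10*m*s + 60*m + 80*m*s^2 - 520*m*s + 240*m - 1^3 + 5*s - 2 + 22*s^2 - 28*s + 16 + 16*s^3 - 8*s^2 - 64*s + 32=m^2*(500 - 800*s) + m*(80*s^2 - 530*s + 300) + 16*s^3 + 14*s^2 - 87*s + 45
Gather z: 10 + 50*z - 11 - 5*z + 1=45*z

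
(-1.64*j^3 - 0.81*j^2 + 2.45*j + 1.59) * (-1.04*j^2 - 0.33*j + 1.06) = 1.7056*j^5 + 1.3836*j^4 - 4.0191*j^3 - 3.3207*j^2 + 2.0723*j + 1.6854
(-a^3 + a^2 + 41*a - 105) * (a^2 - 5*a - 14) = -a^5 + 6*a^4 + 50*a^3 - 324*a^2 - 49*a + 1470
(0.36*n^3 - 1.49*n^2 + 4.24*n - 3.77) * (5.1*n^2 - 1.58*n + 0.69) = 1.836*n^5 - 8.1678*n^4 + 24.2266*n^3 - 26.9543*n^2 + 8.8822*n - 2.6013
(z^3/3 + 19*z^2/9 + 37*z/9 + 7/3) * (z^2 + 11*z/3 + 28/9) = z^5/3 + 10*z^4/3 + 116*z^3/9 + 1942*z^2/81 + 1729*z/81 + 196/27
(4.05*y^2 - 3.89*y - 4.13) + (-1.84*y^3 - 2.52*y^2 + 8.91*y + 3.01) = -1.84*y^3 + 1.53*y^2 + 5.02*y - 1.12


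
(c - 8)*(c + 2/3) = c^2 - 22*c/3 - 16/3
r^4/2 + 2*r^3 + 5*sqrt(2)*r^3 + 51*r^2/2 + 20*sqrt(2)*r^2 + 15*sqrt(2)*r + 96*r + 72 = (r/2 + 1/2)*(r + 3)*(r + 4*sqrt(2))*(r + 6*sqrt(2))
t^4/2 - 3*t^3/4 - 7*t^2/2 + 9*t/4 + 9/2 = (t/2 + 1/2)*(t - 3)*(t - 3/2)*(t + 2)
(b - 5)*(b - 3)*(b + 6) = b^3 - 2*b^2 - 33*b + 90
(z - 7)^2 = z^2 - 14*z + 49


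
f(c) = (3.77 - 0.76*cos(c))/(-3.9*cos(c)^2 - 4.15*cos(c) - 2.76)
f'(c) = (3.77 - 0.76*cos(c))*(-7.8*sin(c)*cos(c) - 4.15*sin(c))/(-3.9*cos(c)^2 - 4.15*cos(c) - 2.76)^2 + 0.76*sin(c)/(-3.9*cos(c)^2 - 4.15*cos(c) - 2.76)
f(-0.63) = -0.36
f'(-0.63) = 0.31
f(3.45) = -1.92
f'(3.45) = -0.71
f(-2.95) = -1.85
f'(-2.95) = -0.45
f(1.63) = -1.51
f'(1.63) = -2.50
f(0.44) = -0.32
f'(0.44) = -0.19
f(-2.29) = -2.48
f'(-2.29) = -0.74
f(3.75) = -2.22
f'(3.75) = -1.22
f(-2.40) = -2.38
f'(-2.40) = -1.13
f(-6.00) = -0.29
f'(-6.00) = -0.11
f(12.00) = -0.35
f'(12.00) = 0.27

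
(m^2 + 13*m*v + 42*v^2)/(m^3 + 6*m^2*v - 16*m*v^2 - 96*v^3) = (-m - 7*v)/(-m^2 + 16*v^2)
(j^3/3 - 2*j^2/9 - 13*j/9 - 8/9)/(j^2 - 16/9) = (3*j^3 - 2*j^2 - 13*j - 8)/(9*j^2 - 16)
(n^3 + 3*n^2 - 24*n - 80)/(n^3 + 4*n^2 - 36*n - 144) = (n^2 - n - 20)/(n^2 - 36)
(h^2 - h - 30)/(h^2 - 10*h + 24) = (h + 5)/(h - 4)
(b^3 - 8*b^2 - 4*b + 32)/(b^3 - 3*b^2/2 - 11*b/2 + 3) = 2*(b^2 - 10*b + 16)/(2*b^2 - 7*b + 3)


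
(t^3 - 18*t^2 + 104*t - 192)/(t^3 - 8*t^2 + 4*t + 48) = (t - 8)/(t + 2)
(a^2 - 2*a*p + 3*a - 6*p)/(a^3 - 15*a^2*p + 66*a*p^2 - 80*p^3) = (a + 3)/(a^2 - 13*a*p + 40*p^2)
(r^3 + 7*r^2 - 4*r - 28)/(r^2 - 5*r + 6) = (r^2 + 9*r + 14)/(r - 3)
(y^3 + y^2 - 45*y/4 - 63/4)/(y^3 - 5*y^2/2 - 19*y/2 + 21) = (y + 3/2)/(y - 2)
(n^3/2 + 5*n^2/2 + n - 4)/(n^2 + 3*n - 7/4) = 2*(n^3 + 5*n^2 + 2*n - 8)/(4*n^2 + 12*n - 7)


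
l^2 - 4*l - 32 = (l - 8)*(l + 4)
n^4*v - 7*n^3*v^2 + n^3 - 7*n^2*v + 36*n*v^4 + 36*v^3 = (n - 6*v)*(n - 3*v)*(n + 2*v)*(n*v + 1)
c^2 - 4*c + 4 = (c - 2)^2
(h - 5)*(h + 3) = h^2 - 2*h - 15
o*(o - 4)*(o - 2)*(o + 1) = o^4 - 5*o^3 + 2*o^2 + 8*o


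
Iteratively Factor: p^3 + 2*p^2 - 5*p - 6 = (p + 3)*(p^2 - p - 2) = (p - 2)*(p + 3)*(p + 1)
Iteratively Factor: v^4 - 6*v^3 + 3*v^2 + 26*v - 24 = (v + 2)*(v^3 - 8*v^2 + 19*v - 12) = (v - 3)*(v + 2)*(v^2 - 5*v + 4) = (v - 3)*(v - 1)*(v + 2)*(v - 4)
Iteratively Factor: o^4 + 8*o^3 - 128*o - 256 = (o + 4)*(o^3 + 4*o^2 - 16*o - 64) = (o - 4)*(o + 4)*(o^2 + 8*o + 16) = (o - 4)*(o + 4)^2*(o + 4)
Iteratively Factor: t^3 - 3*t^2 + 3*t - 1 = (t - 1)*(t^2 - 2*t + 1) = (t - 1)^2*(t - 1)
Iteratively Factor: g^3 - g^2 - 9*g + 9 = (g - 1)*(g^2 - 9) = (g - 1)*(g + 3)*(g - 3)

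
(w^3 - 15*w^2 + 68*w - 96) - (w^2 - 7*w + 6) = w^3 - 16*w^2 + 75*w - 102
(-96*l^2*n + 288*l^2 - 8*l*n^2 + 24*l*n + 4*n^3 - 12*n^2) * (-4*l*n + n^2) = 384*l^3*n^2 - 1152*l^3*n - 64*l^2*n^3 + 192*l^2*n^2 - 24*l*n^4 + 72*l*n^3 + 4*n^5 - 12*n^4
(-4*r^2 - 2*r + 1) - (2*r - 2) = -4*r^2 - 4*r + 3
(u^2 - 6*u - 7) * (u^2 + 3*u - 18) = u^4 - 3*u^3 - 43*u^2 + 87*u + 126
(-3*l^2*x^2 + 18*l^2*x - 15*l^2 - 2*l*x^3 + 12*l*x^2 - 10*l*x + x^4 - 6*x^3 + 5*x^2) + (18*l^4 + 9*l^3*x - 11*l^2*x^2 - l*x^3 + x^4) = 18*l^4 + 9*l^3*x - 14*l^2*x^2 + 18*l^2*x - 15*l^2 - 3*l*x^3 + 12*l*x^2 - 10*l*x + 2*x^4 - 6*x^3 + 5*x^2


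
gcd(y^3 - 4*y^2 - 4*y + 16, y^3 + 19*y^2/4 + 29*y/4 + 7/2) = y + 2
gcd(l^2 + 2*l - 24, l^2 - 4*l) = l - 4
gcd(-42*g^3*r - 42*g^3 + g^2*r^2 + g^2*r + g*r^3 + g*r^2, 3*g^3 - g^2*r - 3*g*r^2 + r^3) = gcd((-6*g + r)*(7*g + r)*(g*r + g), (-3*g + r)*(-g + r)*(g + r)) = 1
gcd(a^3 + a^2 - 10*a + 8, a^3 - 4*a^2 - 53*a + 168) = 1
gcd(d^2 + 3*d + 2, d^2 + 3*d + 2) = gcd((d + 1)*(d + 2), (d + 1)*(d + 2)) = d^2 + 3*d + 2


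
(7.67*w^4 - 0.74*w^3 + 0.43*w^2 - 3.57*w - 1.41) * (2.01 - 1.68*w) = -12.8856*w^5 + 16.6599*w^4 - 2.2098*w^3 + 6.8619*w^2 - 4.8069*w - 2.8341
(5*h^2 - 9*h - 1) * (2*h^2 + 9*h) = 10*h^4 + 27*h^3 - 83*h^2 - 9*h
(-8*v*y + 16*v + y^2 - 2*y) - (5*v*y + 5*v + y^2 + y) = -13*v*y + 11*v - 3*y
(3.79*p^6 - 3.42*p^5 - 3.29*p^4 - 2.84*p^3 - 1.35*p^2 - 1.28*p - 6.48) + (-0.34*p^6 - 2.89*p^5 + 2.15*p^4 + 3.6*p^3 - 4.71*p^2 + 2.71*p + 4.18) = 3.45*p^6 - 6.31*p^5 - 1.14*p^4 + 0.76*p^3 - 6.06*p^2 + 1.43*p - 2.3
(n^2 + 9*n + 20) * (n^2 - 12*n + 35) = n^4 - 3*n^3 - 53*n^2 + 75*n + 700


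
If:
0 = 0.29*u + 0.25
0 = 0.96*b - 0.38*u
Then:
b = -0.34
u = -0.86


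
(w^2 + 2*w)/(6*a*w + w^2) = (w + 2)/(6*a + w)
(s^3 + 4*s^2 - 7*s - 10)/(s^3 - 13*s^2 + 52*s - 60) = (s^2 + 6*s + 5)/(s^2 - 11*s + 30)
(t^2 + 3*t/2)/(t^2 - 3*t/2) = (2*t + 3)/(2*t - 3)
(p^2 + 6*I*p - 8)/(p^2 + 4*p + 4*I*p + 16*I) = (p + 2*I)/(p + 4)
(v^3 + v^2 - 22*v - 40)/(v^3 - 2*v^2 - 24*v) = (v^2 - 3*v - 10)/(v*(v - 6))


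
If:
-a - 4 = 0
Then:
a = -4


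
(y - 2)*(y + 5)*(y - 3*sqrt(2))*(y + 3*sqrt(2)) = y^4 + 3*y^3 - 28*y^2 - 54*y + 180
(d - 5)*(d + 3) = d^2 - 2*d - 15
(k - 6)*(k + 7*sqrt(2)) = k^2 - 6*k + 7*sqrt(2)*k - 42*sqrt(2)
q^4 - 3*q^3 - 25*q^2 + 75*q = q*(q - 5)*(q - 3)*(q + 5)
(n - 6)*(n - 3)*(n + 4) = n^3 - 5*n^2 - 18*n + 72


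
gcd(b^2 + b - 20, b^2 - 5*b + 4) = b - 4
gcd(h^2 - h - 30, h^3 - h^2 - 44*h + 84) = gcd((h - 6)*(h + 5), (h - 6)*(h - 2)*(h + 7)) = h - 6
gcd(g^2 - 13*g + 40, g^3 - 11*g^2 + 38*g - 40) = g - 5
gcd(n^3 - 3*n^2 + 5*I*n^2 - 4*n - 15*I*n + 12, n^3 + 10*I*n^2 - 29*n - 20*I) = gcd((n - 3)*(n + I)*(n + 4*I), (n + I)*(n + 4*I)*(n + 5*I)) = n^2 + 5*I*n - 4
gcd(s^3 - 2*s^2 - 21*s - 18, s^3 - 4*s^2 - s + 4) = s + 1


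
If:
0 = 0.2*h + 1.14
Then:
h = -5.70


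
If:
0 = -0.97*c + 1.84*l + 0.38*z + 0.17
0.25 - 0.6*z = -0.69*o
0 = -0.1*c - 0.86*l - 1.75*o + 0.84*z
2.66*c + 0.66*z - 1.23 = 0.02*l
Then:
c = 0.15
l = -0.27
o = 0.73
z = 1.25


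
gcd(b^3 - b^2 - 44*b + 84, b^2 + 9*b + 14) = b + 7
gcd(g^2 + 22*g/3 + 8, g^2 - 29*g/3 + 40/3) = 1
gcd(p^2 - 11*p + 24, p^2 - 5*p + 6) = p - 3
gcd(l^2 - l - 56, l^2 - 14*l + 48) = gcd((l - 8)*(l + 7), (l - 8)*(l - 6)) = l - 8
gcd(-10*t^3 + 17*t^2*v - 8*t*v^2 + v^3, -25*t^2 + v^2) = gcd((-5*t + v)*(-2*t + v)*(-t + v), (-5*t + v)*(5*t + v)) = 5*t - v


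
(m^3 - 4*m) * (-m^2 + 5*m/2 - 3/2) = -m^5 + 5*m^4/2 + 5*m^3/2 - 10*m^2 + 6*m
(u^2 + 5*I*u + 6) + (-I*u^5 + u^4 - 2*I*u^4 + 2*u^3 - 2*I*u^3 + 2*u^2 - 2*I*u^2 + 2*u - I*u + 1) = -I*u^5 + u^4 - 2*I*u^4 + 2*u^3 - 2*I*u^3 + 3*u^2 - 2*I*u^2 + 2*u + 4*I*u + 7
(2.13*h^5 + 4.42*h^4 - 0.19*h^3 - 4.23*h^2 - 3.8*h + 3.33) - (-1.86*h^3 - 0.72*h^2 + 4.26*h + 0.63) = 2.13*h^5 + 4.42*h^4 + 1.67*h^3 - 3.51*h^2 - 8.06*h + 2.7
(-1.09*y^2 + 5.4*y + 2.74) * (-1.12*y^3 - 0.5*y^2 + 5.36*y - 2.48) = 1.2208*y^5 - 5.503*y^4 - 11.6112*y^3 + 30.2772*y^2 + 1.2944*y - 6.7952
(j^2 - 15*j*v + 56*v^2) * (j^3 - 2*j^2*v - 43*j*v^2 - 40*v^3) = j^5 - 17*j^4*v + 43*j^3*v^2 + 493*j^2*v^3 - 1808*j*v^4 - 2240*v^5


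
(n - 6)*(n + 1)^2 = n^3 - 4*n^2 - 11*n - 6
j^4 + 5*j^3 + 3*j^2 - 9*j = j*(j - 1)*(j + 3)^2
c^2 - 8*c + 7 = (c - 7)*(c - 1)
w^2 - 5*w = w*(w - 5)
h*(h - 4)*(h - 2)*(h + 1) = h^4 - 5*h^3 + 2*h^2 + 8*h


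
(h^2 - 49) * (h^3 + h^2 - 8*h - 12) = h^5 + h^4 - 57*h^3 - 61*h^2 + 392*h + 588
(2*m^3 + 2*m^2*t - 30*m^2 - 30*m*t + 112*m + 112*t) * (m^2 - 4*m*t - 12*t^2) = 2*m^5 - 6*m^4*t - 30*m^4 - 32*m^3*t^2 + 90*m^3*t + 112*m^3 - 24*m^2*t^3 + 480*m^2*t^2 - 336*m^2*t + 360*m*t^3 - 1792*m*t^2 - 1344*t^3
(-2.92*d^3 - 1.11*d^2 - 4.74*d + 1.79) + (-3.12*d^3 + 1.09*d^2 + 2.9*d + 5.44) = -6.04*d^3 - 0.02*d^2 - 1.84*d + 7.23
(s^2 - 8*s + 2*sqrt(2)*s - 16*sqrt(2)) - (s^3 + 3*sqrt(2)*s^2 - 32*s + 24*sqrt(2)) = -s^3 - 3*sqrt(2)*s^2 + s^2 + 2*sqrt(2)*s + 24*s - 40*sqrt(2)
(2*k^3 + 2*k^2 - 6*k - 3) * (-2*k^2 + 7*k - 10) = -4*k^5 + 10*k^4 + 6*k^3 - 56*k^2 + 39*k + 30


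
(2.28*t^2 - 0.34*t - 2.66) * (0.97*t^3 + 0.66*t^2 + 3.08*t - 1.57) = 2.2116*t^5 + 1.175*t^4 + 4.2178*t^3 - 6.3824*t^2 - 7.659*t + 4.1762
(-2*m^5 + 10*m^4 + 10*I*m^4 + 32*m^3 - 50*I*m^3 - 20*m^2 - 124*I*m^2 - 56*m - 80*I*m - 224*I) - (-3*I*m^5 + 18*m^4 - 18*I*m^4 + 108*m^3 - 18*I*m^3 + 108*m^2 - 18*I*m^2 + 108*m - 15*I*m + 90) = -2*m^5 + 3*I*m^5 - 8*m^4 + 28*I*m^4 - 76*m^3 - 32*I*m^3 - 128*m^2 - 106*I*m^2 - 164*m - 65*I*m - 90 - 224*I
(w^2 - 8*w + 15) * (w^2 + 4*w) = w^4 - 4*w^3 - 17*w^2 + 60*w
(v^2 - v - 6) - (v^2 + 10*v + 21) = -11*v - 27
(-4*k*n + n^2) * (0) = 0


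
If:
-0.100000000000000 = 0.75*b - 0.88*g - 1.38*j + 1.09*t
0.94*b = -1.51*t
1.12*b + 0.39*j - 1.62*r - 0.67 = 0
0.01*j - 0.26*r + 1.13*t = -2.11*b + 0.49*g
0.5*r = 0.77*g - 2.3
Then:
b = 1.00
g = 2.90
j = -1.72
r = -0.14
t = -0.62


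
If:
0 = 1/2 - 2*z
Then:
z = 1/4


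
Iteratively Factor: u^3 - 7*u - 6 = (u - 3)*(u^2 + 3*u + 2) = (u - 3)*(u + 2)*(u + 1)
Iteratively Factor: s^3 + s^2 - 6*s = (s - 2)*(s^2 + 3*s) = s*(s - 2)*(s + 3)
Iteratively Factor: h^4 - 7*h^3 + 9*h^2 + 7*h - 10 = (h - 1)*(h^3 - 6*h^2 + 3*h + 10) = (h - 2)*(h - 1)*(h^2 - 4*h - 5) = (h - 2)*(h - 1)*(h + 1)*(h - 5)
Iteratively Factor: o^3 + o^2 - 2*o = (o + 2)*(o^2 - o) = (o - 1)*(o + 2)*(o)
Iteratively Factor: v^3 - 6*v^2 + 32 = (v - 4)*(v^2 - 2*v - 8) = (v - 4)^2*(v + 2)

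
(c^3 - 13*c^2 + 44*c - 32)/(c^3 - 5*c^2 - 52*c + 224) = (c - 1)/(c + 7)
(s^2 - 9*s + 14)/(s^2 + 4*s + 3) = (s^2 - 9*s + 14)/(s^2 + 4*s + 3)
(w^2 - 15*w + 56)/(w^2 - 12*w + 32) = (w - 7)/(w - 4)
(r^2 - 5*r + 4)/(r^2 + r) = (r^2 - 5*r + 4)/(r*(r + 1))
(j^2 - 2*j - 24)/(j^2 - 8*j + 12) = (j + 4)/(j - 2)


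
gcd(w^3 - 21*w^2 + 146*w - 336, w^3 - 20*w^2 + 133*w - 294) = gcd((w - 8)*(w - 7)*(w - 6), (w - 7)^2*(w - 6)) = w^2 - 13*w + 42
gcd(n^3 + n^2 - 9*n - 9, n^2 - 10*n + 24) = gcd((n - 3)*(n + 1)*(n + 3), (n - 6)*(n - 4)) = 1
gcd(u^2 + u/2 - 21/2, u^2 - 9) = u - 3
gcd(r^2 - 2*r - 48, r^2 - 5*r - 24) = r - 8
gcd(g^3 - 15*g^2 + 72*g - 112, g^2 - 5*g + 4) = g - 4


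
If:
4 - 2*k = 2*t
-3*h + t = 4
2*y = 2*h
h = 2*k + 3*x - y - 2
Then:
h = y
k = -3*y - 2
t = 3*y + 4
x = 8*y/3 + 2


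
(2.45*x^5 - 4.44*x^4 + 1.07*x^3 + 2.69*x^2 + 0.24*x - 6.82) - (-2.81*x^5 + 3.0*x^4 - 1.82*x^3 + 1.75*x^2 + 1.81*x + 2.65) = 5.26*x^5 - 7.44*x^4 + 2.89*x^3 + 0.94*x^2 - 1.57*x - 9.47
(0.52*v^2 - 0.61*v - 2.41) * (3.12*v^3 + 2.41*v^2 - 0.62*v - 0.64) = 1.6224*v^5 - 0.65*v^4 - 9.3117*v^3 - 5.7627*v^2 + 1.8846*v + 1.5424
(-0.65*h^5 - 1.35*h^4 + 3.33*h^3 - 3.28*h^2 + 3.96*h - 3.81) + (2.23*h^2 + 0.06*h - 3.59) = -0.65*h^5 - 1.35*h^4 + 3.33*h^3 - 1.05*h^2 + 4.02*h - 7.4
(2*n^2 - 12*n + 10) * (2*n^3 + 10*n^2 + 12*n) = 4*n^5 - 4*n^4 - 76*n^3 - 44*n^2 + 120*n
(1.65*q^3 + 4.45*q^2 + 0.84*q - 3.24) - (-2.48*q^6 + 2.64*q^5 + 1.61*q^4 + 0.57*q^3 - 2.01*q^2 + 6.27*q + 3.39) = 2.48*q^6 - 2.64*q^5 - 1.61*q^4 + 1.08*q^3 + 6.46*q^2 - 5.43*q - 6.63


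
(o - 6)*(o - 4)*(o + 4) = o^3 - 6*o^2 - 16*o + 96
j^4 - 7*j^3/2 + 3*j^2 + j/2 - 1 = (j - 2)*(j - 1)^2*(j + 1/2)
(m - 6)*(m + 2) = m^2 - 4*m - 12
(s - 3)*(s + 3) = s^2 - 9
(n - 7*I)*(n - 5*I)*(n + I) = n^3 - 11*I*n^2 - 23*n - 35*I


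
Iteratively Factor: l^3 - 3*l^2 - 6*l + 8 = (l + 2)*(l^2 - 5*l + 4) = (l - 4)*(l + 2)*(l - 1)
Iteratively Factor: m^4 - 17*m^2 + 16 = (m + 4)*(m^3 - 4*m^2 - m + 4) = (m - 1)*(m + 4)*(m^2 - 3*m - 4) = (m - 1)*(m + 1)*(m + 4)*(m - 4)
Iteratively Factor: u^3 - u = (u + 1)*(u^2 - u) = u*(u + 1)*(u - 1)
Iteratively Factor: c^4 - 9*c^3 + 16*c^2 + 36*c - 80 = (c - 2)*(c^3 - 7*c^2 + 2*c + 40) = (c - 4)*(c - 2)*(c^2 - 3*c - 10) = (c - 4)*(c - 2)*(c + 2)*(c - 5)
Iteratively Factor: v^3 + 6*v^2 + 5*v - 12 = (v + 4)*(v^2 + 2*v - 3) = (v + 3)*(v + 4)*(v - 1)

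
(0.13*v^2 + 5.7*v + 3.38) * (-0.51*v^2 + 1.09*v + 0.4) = -0.0663*v^4 - 2.7653*v^3 + 4.5412*v^2 + 5.9642*v + 1.352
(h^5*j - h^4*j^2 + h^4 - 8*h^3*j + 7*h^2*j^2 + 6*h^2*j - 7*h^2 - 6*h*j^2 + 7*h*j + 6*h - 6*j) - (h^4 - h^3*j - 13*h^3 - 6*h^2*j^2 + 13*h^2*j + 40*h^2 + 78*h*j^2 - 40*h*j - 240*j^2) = h^5*j - h^4*j^2 - 7*h^3*j + 13*h^3 + 13*h^2*j^2 - 7*h^2*j - 47*h^2 - 84*h*j^2 + 47*h*j + 6*h + 240*j^2 - 6*j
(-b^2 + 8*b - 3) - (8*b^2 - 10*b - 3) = -9*b^2 + 18*b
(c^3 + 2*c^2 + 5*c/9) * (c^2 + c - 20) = c^5 + 3*c^4 - 157*c^3/9 - 355*c^2/9 - 100*c/9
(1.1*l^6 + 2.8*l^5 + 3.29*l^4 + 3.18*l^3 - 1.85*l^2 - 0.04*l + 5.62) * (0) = 0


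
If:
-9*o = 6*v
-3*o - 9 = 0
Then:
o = -3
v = 9/2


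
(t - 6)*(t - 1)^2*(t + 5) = t^4 - 3*t^3 - 27*t^2 + 59*t - 30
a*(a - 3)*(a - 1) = a^3 - 4*a^2 + 3*a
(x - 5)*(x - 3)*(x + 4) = x^3 - 4*x^2 - 17*x + 60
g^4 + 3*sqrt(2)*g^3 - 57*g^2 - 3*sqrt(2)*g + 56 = (g - 1)*(g + 1)*(g - 4*sqrt(2))*(g + 7*sqrt(2))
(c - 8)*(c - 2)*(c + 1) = c^3 - 9*c^2 + 6*c + 16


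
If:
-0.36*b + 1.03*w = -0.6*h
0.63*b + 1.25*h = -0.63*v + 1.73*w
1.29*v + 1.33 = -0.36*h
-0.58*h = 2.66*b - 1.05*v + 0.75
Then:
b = -0.79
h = 0.32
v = -1.12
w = -0.47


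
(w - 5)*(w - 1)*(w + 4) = w^3 - 2*w^2 - 19*w + 20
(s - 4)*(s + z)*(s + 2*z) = s^3 + 3*s^2*z - 4*s^2 + 2*s*z^2 - 12*s*z - 8*z^2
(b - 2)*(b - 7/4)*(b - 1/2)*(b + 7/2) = b^4 - 3*b^3/4 - 19*b^2/2 + 273*b/16 - 49/8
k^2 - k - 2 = (k - 2)*(k + 1)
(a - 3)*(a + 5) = a^2 + 2*a - 15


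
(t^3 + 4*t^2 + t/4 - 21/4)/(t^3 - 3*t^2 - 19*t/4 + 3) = (2*t^2 + 5*t - 7)/(2*t^2 - 9*t + 4)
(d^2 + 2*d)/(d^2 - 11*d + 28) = d*(d + 2)/(d^2 - 11*d + 28)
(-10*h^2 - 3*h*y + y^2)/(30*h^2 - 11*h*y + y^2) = (2*h + y)/(-6*h + y)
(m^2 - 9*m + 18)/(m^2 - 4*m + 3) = (m - 6)/(m - 1)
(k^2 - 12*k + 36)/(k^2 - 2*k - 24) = (k - 6)/(k + 4)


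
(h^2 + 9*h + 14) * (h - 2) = h^3 + 7*h^2 - 4*h - 28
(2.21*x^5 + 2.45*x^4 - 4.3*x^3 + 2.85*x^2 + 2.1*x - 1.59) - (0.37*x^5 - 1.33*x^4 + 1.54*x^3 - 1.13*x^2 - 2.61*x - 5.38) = 1.84*x^5 + 3.78*x^4 - 5.84*x^3 + 3.98*x^2 + 4.71*x + 3.79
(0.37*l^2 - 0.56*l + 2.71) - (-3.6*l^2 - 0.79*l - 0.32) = 3.97*l^2 + 0.23*l + 3.03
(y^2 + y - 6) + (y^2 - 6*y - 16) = 2*y^2 - 5*y - 22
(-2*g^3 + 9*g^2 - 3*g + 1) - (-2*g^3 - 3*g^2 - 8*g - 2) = 12*g^2 + 5*g + 3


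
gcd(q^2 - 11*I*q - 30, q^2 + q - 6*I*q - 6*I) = q - 6*I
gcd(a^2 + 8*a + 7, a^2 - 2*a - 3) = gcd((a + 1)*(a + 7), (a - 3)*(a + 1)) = a + 1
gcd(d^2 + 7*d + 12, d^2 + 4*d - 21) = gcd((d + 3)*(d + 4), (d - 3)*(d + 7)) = 1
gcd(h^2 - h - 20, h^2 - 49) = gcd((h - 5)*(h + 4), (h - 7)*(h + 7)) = 1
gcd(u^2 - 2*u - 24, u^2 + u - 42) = u - 6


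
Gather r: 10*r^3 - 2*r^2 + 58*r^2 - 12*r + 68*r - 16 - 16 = 10*r^3 + 56*r^2 + 56*r - 32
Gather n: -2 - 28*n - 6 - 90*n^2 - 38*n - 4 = -90*n^2 - 66*n - 12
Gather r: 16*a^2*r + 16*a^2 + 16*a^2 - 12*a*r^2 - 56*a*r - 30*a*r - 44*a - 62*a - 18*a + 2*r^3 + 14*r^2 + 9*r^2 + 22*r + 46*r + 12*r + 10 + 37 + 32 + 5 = 32*a^2 - 124*a + 2*r^3 + r^2*(23 - 12*a) + r*(16*a^2 - 86*a + 80) + 84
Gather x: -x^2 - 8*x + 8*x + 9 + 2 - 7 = 4 - x^2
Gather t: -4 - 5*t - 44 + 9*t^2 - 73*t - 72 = 9*t^2 - 78*t - 120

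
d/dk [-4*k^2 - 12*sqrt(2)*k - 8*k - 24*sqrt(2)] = -8*k - 12*sqrt(2) - 8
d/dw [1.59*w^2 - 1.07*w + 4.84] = 3.18*w - 1.07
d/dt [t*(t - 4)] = 2*t - 4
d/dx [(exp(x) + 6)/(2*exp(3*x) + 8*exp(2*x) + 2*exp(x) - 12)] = (-(exp(x) + 6)*(3*exp(2*x) + 8*exp(x) + 1) + exp(3*x) + 4*exp(2*x) + exp(x) - 6)*exp(x)/(2*(exp(3*x) + 4*exp(2*x) + exp(x) - 6)^2)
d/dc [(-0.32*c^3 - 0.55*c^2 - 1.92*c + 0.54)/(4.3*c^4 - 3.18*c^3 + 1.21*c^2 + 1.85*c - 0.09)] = (1.376*c^6 + 4.73*c^5 + 22.6318*c^4 - 22.6832*c^3 + 6.5437*c^2 - 1.2078*c - 0.8262)/(18.49*c^8 - 27.348*c^7 + 20.5184*c^6 + 8.2144*c^5 - 11.0759*c^4 + 5.0494*c^3 + 3.2047*c^2 - 0.333*c + 0.0081)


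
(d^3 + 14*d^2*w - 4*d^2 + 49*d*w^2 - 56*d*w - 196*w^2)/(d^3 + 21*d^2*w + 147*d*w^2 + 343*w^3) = (d - 4)/(d + 7*w)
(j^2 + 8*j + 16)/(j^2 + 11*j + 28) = (j + 4)/(j + 7)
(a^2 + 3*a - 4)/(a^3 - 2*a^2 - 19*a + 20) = 1/(a - 5)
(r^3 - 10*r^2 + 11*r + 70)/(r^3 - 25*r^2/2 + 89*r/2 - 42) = 2*(r^2 - 3*r - 10)/(2*r^2 - 11*r + 12)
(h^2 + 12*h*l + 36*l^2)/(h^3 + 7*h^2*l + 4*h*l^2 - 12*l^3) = (h + 6*l)/(h^2 + h*l - 2*l^2)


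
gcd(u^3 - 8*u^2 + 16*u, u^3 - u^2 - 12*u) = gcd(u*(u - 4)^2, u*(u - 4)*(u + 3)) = u^2 - 4*u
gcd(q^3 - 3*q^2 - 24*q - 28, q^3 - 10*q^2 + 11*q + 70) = q^2 - 5*q - 14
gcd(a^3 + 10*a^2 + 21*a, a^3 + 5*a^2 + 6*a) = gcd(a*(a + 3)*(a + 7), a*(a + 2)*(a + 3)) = a^2 + 3*a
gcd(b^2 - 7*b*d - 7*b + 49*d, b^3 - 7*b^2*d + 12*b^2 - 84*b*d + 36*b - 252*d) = b - 7*d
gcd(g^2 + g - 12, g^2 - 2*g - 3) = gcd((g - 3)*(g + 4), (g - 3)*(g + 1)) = g - 3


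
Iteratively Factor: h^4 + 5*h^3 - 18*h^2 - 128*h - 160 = (h + 2)*(h^3 + 3*h^2 - 24*h - 80) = (h + 2)*(h + 4)*(h^2 - h - 20) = (h + 2)*(h + 4)^2*(h - 5)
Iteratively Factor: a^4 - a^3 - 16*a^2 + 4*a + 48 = (a - 2)*(a^3 + a^2 - 14*a - 24) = (a - 2)*(a + 3)*(a^2 - 2*a - 8) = (a - 2)*(a + 2)*(a + 3)*(a - 4)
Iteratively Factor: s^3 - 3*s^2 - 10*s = (s + 2)*(s^2 - 5*s) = s*(s + 2)*(s - 5)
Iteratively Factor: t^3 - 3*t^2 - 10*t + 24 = (t + 3)*(t^2 - 6*t + 8) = (t - 2)*(t + 3)*(t - 4)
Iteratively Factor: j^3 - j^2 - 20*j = (j + 4)*(j^2 - 5*j) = (j - 5)*(j + 4)*(j)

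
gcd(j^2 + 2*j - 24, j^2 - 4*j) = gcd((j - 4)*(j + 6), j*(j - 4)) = j - 4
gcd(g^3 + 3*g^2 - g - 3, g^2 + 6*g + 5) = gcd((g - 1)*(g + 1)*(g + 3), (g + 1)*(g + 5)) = g + 1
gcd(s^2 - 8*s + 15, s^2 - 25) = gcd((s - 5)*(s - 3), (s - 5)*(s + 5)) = s - 5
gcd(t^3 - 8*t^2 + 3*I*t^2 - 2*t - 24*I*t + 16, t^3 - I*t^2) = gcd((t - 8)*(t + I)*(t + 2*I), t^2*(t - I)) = 1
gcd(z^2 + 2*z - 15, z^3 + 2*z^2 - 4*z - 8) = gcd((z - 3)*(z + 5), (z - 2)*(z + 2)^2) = 1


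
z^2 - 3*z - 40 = (z - 8)*(z + 5)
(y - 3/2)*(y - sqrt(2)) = y^2 - 3*y/2 - sqrt(2)*y + 3*sqrt(2)/2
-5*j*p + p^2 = p*(-5*j + p)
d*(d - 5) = d^2 - 5*d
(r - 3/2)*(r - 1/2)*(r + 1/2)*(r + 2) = r^4 + r^3/2 - 13*r^2/4 - r/8 + 3/4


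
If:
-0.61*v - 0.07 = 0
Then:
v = -0.11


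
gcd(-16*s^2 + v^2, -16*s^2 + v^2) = 16*s^2 - v^2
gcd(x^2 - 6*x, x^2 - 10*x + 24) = x - 6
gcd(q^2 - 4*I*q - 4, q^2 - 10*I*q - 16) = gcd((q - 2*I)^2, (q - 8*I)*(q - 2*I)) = q - 2*I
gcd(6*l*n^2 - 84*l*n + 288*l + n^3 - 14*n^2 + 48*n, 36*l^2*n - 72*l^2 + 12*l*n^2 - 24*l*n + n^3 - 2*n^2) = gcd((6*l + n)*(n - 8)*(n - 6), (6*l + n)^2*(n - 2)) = 6*l + n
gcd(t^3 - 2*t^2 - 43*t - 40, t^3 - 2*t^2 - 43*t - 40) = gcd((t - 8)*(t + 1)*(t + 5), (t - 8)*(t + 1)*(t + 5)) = t^3 - 2*t^2 - 43*t - 40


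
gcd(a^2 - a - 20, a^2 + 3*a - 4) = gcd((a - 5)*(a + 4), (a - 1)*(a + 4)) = a + 4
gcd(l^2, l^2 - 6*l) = l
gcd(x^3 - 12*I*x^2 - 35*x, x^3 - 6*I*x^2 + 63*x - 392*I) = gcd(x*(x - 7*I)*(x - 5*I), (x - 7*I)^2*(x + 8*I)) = x - 7*I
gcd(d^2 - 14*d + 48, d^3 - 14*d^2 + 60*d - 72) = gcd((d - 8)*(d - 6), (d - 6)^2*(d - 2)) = d - 6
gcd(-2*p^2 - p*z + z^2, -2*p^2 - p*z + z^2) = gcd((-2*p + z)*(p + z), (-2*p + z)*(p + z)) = -2*p^2 - p*z + z^2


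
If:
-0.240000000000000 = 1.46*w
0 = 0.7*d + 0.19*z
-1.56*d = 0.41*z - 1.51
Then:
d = 30.52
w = -0.16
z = -112.45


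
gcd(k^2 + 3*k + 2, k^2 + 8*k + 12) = k + 2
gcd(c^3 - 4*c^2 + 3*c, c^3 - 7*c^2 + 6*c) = c^2 - c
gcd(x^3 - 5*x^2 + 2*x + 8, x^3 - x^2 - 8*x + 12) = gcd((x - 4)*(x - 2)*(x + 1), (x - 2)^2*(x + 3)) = x - 2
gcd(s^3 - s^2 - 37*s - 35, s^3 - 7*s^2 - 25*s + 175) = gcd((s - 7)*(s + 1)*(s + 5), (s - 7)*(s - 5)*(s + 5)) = s^2 - 2*s - 35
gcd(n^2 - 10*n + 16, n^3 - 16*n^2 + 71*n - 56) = n - 8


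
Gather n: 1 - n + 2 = 3 - n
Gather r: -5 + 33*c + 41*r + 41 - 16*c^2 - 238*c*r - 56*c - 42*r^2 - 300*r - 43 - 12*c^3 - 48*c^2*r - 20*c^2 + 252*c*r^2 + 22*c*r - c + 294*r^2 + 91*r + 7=-12*c^3 - 36*c^2 - 24*c + r^2*(252*c + 252) + r*(-48*c^2 - 216*c - 168)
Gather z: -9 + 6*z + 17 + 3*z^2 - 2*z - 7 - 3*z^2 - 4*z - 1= 0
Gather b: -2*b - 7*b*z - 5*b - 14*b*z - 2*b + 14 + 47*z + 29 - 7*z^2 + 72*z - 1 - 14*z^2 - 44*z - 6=b*(-21*z - 9) - 21*z^2 + 75*z + 36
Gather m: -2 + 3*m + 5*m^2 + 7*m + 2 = 5*m^2 + 10*m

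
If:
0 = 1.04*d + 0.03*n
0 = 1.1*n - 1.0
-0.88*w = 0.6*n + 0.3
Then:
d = -0.03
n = 0.91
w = -0.96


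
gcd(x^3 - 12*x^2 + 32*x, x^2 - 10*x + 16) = x - 8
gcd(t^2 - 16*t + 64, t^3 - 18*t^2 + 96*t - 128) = t^2 - 16*t + 64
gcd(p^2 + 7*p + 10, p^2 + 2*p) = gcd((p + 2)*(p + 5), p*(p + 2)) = p + 2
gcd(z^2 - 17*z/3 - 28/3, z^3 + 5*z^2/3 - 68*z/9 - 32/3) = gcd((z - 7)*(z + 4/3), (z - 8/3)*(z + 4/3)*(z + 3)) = z + 4/3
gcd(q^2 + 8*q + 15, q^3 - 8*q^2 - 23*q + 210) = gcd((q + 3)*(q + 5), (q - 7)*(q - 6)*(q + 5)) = q + 5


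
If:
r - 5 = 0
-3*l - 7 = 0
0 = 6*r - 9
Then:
No Solution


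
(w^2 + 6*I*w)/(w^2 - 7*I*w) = (w + 6*I)/(w - 7*I)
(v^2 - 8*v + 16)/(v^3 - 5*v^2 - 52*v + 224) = (v - 4)/(v^2 - v - 56)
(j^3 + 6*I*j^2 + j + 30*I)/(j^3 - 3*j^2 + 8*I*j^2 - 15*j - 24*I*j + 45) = (j - 2*I)/(j - 3)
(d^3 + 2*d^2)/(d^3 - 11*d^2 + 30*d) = d*(d + 2)/(d^2 - 11*d + 30)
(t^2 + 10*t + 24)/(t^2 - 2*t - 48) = (t + 4)/(t - 8)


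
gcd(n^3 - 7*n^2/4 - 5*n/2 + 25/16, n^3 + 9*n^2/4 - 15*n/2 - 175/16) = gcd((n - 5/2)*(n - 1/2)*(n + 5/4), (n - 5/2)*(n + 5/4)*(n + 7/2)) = n^2 - 5*n/4 - 25/8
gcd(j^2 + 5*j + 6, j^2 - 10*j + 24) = 1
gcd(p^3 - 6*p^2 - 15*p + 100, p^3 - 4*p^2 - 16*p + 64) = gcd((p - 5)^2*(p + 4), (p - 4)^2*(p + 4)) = p + 4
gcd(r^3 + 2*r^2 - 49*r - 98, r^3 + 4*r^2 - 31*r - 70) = r^2 + 9*r + 14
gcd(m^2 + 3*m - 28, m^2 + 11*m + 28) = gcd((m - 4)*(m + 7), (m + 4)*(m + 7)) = m + 7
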